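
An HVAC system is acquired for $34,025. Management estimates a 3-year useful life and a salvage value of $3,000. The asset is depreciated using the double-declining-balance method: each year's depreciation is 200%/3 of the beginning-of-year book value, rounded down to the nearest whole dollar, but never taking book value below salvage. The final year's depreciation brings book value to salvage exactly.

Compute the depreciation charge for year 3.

$781

Depreciable base = $34,025 − $3,000 = $31,025.
Year 1: ⌊$34,025 × 200%/3⌋ = $22,683. Book value $11,342.
Year 2: ⌊$11,342 × 200%/3⌋ = $7,561. Book value $3,781.
Year 3 (final): $3,781 − $3,000 = $781. Book value $3,000.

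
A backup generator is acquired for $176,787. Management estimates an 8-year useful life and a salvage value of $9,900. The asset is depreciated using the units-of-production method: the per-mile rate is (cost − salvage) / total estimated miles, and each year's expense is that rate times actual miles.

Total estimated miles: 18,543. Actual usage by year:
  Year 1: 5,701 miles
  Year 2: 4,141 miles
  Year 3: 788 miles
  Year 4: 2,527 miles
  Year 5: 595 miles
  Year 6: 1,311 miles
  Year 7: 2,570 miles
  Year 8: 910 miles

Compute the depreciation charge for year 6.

$11,799

Depreciable base = $176,787 − $9,900 = $166,887.
Rate = $166,887 / 18,543 miles = $9 per mile.
Year 1: 5,701 × $9 = $51,309. Book value $125,478.
Year 2: 4,141 × $9 = $37,269. Book value $88,209.
Year 3: 788 × $9 = $7,092. Book value $81,117.
Year 4: 2,527 × $9 = $22,743. Book value $58,374.
Year 5: 595 × $9 = $5,355. Book value $53,019.
Year 6: 1,311 × $9 = $11,799. Book value $41,220.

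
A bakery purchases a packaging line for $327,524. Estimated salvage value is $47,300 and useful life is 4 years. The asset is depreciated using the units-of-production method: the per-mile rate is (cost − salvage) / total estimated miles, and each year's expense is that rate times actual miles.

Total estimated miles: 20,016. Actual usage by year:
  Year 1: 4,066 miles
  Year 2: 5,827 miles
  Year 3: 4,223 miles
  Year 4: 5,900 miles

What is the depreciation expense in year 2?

$81,578

Depreciable base = $327,524 − $47,300 = $280,224.
Rate = $280,224 / 20,016 miles = $14 per mile.
Year 1: 4,066 × $14 = $56,924. Book value $270,600.
Year 2: 5,827 × $14 = $81,578. Book value $189,022.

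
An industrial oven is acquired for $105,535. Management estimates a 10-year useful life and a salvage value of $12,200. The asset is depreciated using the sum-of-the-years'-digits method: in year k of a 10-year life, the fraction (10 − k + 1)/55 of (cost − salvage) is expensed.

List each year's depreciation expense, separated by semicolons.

Depreciable base = $105,535 − $12,200 = $93,335.
Sum of the years' digits = 10+9+8+7+6+5+4+3+2+1 = 55.
Year 1: $93,335 × 10/55 = $16,970. Book value $88,565.
Year 2: $93,335 × 9/55 = $15,273. Book value $73,292.
Year 3: $93,335 × 8/55 = $13,576. Book value $59,716.
Year 4: $93,335 × 7/55 = $11,879. Book value $47,837.
Year 5: $93,335 × 6/55 = $10,182. Book value $37,655.
Year 6: $93,335 × 5/55 = $8,485. Book value $29,170.
Year 7: $93,335 × 4/55 = $6,788. Book value $22,382.
Year 8: $93,335 × 3/55 = $5,091. Book value $17,291.
Year 9: $93,335 × 2/55 = $3,394. Book value $13,897.
Year 10: $93,335 × 1/55 = $1,697. Book value $12,200.

$16,970; $15,273; $13,576; $11,879; $10,182; $8,485; $6,788; $5,091; $3,394; $1,697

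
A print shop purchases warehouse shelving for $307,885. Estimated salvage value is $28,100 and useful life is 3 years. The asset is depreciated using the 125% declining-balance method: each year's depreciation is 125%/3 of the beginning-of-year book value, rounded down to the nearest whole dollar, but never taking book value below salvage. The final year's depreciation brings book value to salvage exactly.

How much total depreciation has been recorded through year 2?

Depreciable base = $307,885 − $28,100 = $279,785.
Year 1: ⌊$307,885 × 125%/3⌋ = $128,285. Book value $179,600.
Year 2: ⌊$179,600 × 125%/3⌋ = $74,833. Book value $104,767.
Accumulated through year 2 = $307,885 − $104,767 = $203,118.

$203,118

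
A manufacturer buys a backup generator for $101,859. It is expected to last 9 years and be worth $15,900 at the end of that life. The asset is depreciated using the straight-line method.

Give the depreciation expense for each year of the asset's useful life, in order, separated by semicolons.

Depreciable base = $101,859 − $15,900 = $85,959.
Annual expense = $85,959 / 9 = $9,551.
End of year 1: book value $92,308.
End of year 2: book value $82,757.
End of year 3: book value $73,206.
End of year 4: book value $63,655.
End of year 5: book value $54,104.
End of year 6: book value $44,553.
End of year 7: book value $35,002.
End of year 8: book value $25,451.
End of year 9: book value $15,900.

$9,551; $9,551; $9,551; $9,551; $9,551; $9,551; $9,551; $9,551; $9,551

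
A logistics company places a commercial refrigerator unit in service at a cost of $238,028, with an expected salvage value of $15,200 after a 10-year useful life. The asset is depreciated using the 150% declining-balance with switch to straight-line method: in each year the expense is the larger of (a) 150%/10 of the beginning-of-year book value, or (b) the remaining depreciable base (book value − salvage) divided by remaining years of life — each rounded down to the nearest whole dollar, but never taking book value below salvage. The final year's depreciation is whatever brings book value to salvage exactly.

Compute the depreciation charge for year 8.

$18,083

Depreciable base = $238,028 − $15,200 = $222,828.
Year 1: DB = ⌊$238,028 × 150%/10⌋ = $35,704; SL = ⌊$222,828/10⌋ = $22,282 → take DB $35,704. Book value $202,324.
Year 2: DB = ⌊$202,324 × 150%/10⌋ = $30,348; SL = ⌊$187,124/9⌋ = $20,791 → take DB $30,348. Book value $171,976.
Year 3: DB = ⌊$171,976 × 150%/10⌋ = $25,796; SL = ⌊$156,776/8⌋ = $19,597 → take DB $25,796. Book value $146,180.
Year 4: DB = ⌊$146,180 × 150%/10⌋ = $21,927; SL = ⌊$130,980/7⌋ = $18,711 → take DB $21,927. Book value $124,253.
Year 5: DB = ⌊$124,253 × 150%/10⌋ = $18,637; SL = ⌊$109,053/6⌋ = $18,175 → take DB $18,637. Book value $105,616.
Year 6: DB = ⌊$105,616 × 150%/10⌋ = $15,842; SL = ⌊$90,416/5⌋ = $18,083 → take SL $18,083. Book value $87,533.
Year 7: DB = ⌊$87,533 × 150%/10⌋ = $13,129; SL = ⌊$72,333/4⌋ = $18,083 → take SL $18,083. Book value $69,450.
Year 8: DB = ⌊$69,450 × 150%/10⌋ = $10,417; SL = ⌊$54,250/3⌋ = $18,083 → take SL $18,083. Book value $51,367.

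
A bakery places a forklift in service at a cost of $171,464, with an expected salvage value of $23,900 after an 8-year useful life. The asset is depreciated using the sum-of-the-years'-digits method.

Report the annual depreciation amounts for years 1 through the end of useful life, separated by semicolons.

Depreciable base = $171,464 − $23,900 = $147,564.
Sum of the years' digits = 8+7+6+5+4+3+2+1 = 36.
Year 1: $147,564 × 8/36 = $32,792. Book value $138,672.
Year 2: $147,564 × 7/36 = $28,693. Book value $109,979.
Year 3: $147,564 × 6/36 = $24,594. Book value $85,385.
Year 4: $147,564 × 5/36 = $20,495. Book value $64,890.
Year 5: $147,564 × 4/36 = $16,396. Book value $48,494.
Year 6: $147,564 × 3/36 = $12,297. Book value $36,197.
Year 7: $147,564 × 2/36 = $8,198. Book value $27,999.
Year 8: $147,564 × 1/36 = $4,099. Book value $23,900.

$32,792; $28,693; $24,594; $20,495; $16,396; $12,297; $8,198; $4,099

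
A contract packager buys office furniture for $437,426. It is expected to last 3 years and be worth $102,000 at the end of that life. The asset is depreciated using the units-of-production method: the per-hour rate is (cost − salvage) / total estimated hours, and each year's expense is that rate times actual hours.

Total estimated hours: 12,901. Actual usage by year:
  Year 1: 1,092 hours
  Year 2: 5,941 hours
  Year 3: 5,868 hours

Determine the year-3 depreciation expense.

$152,568

Depreciable base = $437,426 − $102,000 = $335,426.
Rate = $335,426 / 12,901 hours = $26 per hour.
Year 1: 1,092 × $26 = $28,392. Book value $409,034.
Year 2: 5,941 × $26 = $154,466. Book value $254,568.
Year 3: 5,868 × $26 = $152,568. Book value $102,000.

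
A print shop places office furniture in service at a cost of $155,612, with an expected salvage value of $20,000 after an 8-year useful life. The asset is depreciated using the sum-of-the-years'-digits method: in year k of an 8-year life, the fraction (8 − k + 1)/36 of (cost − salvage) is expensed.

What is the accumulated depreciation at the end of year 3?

Depreciable base = $155,612 − $20,000 = $135,612.
Sum of the years' digits = 8+7+6+5+4+3+2+1 = 36.
Year 1: $135,612 × 8/36 = $30,136. Book value $125,476.
Year 2: $135,612 × 7/36 = $26,369. Book value $99,107.
Year 3: $135,612 × 6/36 = $22,602. Book value $76,505.
Accumulated through year 3 = $155,612 − $76,505 = $79,107.

$79,107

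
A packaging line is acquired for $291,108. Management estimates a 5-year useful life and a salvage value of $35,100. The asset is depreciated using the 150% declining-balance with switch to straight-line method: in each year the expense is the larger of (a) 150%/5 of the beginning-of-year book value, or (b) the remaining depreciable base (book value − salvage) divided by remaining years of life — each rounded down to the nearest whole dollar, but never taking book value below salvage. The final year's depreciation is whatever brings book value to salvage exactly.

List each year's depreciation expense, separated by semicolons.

Depreciable base = $291,108 − $35,100 = $256,008.
Year 1: DB = ⌊$291,108 × 150%/5⌋ = $87,332; SL = ⌊$256,008/5⌋ = $51,201 → take DB $87,332. Book value $203,776.
Year 2: DB = ⌊$203,776 × 150%/5⌋ = $61,132; SL = ⌊$168,676/4⌋ = $42,169 → take DB $61,132. Book value $142,644.
Year 3: DB = ⌊$142,644 × 150%/5⌋ = $42,793; SL = ⌊$107,544/3⌋ = $35,848 → take DB $42,793. Book value $99,851.
Year 4: DB = ⌊$99,851 × 150%/5⌋ = $29,955; SL = ⌊$64,751/2⌋ = $32,375 → take SL $32,375. Book value $67,476.
Year 5 (final): $67,476 − $35,100 = $32,376. Book value $35,100.

$87,332; $61,132; $42,793; $32,375; $32,376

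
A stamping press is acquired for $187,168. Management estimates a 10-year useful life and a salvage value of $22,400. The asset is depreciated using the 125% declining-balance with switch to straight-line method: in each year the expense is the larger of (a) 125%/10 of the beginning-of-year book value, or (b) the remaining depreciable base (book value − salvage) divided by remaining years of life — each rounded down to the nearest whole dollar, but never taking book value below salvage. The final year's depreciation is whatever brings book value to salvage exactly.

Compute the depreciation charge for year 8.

$14,553

Depreciable base = $187,168 − $22,400 = $164,768.
Year 1: DB = ⌊$187,168 × 125%/10⌋ = $23,396; SL = ⌊$164,768/10⌋ = $16,476 → take DB $23,396. Book value $163,772.
Year 2: DB = ⌊$163,772 × 125%/10⌋ = $20,471; SL = ⌊$141,372/9⌋ = $15,708 → take DB $20,471. Book value $143,301.
Year 3: DB = ⌊$143,301 × 125%/10⌋ = $17,912; SL = ⌊$120,901/8⌋ = $15,112 → take DB $17,912. Book value $125,389.
Year 4: DB = ⌊$125,389 × 125%/10⌋ = $15,673; SL = ⌊$102,989/7⌋ = $14,712 → take DB $15,673. Book value $109,716.
Year 5: DB = ⌊$109,716 × 125%/10⌋ = $13,714; SL = ⌊$87,316/6⌋ = $14,552 → take SL $14,552. Book value $95,164.
Year 6: DB = ⌊$95,164 × 125%/10⌋ = $11,895; SL = ⌊$72,764/5⌋ = $14,552 → take SL $14,552. Book value $80,612.
Year 7: DB = ⌊$80,612 × 125%/10⌋ = $10,076; SL = ⌊$58,212/4⌋ = $14,553 → take SL $14,553. Book value $66,059.
Year 8: DB = ⌊$66,059 × 125%/10⌋ = $8,257; SL = ⌊$43,659/3⌋ = $14,553 → take SL $14,553. Book value $51,506.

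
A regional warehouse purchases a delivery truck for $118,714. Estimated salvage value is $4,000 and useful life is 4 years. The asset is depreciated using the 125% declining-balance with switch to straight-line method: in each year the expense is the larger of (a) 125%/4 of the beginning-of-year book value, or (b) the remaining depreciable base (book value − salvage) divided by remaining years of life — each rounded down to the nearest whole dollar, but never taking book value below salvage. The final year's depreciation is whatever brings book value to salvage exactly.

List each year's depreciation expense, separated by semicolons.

$37,098; $25,872; $25,872; $25,872

Depreciable base = $118,714 − $4,000 = $114,714.
Year 1: DB = ⌊$118,714 × 125%/4⌋ = $37,098; SL = ⌊$114,714/4⌋ = $28,678 → take DB $37,098. Book value $81,616.
Year 2: DB = ⌊$81,616 × 125%/4⌋ = $25,505; SL = ⌊$77,616/3⌋ = $25,872 → take SL $25,872. Book value $55,744.
Year 3: DB = ⌊$55,744 × 125%/4⌋ = $17,420; SL = ⌊$51,744/2⌋ = $25,872 → take SL $25,872. Book value $29,872.
Year 4 (final): $29,872 − $4,000 = $25,872. Book value $4,000.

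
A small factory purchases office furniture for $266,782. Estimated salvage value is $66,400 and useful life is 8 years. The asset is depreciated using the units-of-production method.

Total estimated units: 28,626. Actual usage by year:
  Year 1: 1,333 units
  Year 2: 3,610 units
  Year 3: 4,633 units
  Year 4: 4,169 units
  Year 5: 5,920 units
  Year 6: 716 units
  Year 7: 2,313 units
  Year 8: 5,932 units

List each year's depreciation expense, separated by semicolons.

Depreciable base = $266,782 − $66,400 = $200,382.
Rate = $200,382 / 28,626 units = $7 per unit.
Year 1: 1,333 × $7 = $9,331. Book value $257,451.
Year 2: 3,610 × $7 = $25,270. Book value $232,181.
Year 3: 4,633 × $7 = $32,431. Book value $199,750.
Year 4: 4,169 × $7 = $29,183. Book value $170,567.
Year 5: 5,920 × $7 = $41,440. Book value $129,127.
Year 6: 716 × $7 = $5,012. Book value $124,115.
Year 7: 2,313 × $7 = $16,191. Book value $107,924.
Year 8: 5,932 × $7 = $41,524. Book value $66,400.

$9,331; $25,270; $32,431; $29,183; $41,440; $5,012; $16,191; $41,524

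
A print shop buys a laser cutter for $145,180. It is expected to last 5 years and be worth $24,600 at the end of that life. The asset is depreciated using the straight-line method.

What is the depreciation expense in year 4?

$24,116

Depreciable base = $145,180 − $24,600 = $120,580.
Annual expense = $120,580 / 5 = $24,116.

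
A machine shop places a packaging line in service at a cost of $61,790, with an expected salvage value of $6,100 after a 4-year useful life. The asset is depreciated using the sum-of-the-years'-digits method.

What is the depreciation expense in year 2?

Depreciable base = $61,790 − $6,100 = $55,690.
Sum of the years' digits = 4+3+2+1 = 10.
Year 1: $55,690 × 4/10 = $22,276. Book value $39,514.
Year 2: $55,690 × 3/10 = $16,707. Book value $22,807.

$16,707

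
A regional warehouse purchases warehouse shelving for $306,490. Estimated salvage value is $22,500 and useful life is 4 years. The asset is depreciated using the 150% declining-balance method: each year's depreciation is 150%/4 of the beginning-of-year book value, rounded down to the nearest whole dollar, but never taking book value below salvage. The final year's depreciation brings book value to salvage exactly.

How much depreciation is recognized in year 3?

Depreciable base = $306,490 − $22,500 = $283,990.
Year 1: ⌊$306,490 × 150%/4⌋ = $114,933. Book value $191,557.
Year 2: ⌊$191,557 × 150%/4⌋ = $71,833. Book value $119,724.
Year 3: ⌊$119,724 × 150%/4⌋ = $44,896. Book value $74,828.

$44,896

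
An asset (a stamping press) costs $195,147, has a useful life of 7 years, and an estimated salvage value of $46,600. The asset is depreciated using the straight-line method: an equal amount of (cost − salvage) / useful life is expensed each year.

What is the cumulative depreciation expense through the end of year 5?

$106,105

Depreciable base = $195,147 − $46,600 = $148,547.
Annual expense = $148,547 / 7 = $21,221.
End of year 1: book value $173,926.
End of year 2: book value $152,705.
End of year 3: book value $131,484.
End of year 4: book value $110,263.
End of year 5: book value $89,042.
Accumulated through year 5 = $195,147 − $89,042 = $106,105.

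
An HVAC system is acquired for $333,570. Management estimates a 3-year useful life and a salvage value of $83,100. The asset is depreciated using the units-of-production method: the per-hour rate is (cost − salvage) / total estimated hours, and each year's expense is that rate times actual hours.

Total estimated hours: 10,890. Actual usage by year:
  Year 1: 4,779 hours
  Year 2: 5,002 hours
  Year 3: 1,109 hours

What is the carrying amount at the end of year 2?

$108,607

Depreciable base = $333,570 − $83,100 = $250,470.
Rate = $250,470 / 10,890 hours = $23 per hour.
Year 1: 4,779 × $23 = $109,917. Book value $223,653.
Year 2: 5,002 × $23 = $115,046. Book value $108,607.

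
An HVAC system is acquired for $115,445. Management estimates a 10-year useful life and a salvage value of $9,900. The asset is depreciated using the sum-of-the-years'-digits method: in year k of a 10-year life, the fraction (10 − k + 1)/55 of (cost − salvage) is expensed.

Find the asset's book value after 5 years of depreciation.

$38,685

Depreciable base = $115,445 − $9,900 = $105,545.
Sum of the years' digits = 10+9+8+7+6+5+4+3+2+1 = 55.
Year 1: $105,545 × 10/55 = $19,190. Book value $96,255.
Year 2: $105,545 × 9/55 = $17,271. Book value $78,984.
Year 3: $105,545 × 8/55 = $15,352. Book value $63,632.
Year 4: $105,545 × 7/55 = $13,433. Book value $50,199.
Year 5: $105,545 × 6/55 = $11,514. Book value $38,685.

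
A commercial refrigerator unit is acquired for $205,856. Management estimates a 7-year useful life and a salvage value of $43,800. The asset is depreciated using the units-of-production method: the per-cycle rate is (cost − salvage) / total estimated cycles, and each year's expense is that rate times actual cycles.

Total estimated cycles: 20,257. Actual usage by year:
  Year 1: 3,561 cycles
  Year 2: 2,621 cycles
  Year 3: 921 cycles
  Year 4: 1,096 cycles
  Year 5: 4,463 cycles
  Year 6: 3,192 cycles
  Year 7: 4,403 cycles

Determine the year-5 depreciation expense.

$35,704

Depreciable base = $205,856 − $43,800 = $162,056.
Rate = $162,056 / 20,257 cycles = $8 per cycle.
Year 1: 3,561 × $8 = $28,488. Book value $177,368.
Year 2: 2,621 × $8 = $20,968. Book value $156,400.
Year 3: 921 × $8 = $7,368. Book value $149,032.
Year 4: 1,096 × $8 = $8,768. Book value $140,264.
Year 5: 4,463 × $8 = $35,704. Book value $104,560.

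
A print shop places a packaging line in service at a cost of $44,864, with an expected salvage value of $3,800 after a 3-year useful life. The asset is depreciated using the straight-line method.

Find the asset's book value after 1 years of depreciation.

Depreciable base = $44,864 − $3,800 = $41,064.
Annual expense = $41,064 / 3 = $13,688.
End of year 1: book value $31,176.

$31,176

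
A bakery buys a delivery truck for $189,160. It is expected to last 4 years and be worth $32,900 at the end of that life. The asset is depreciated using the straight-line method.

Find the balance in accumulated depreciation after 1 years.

$39,065

Depreciable base = $189,160 − $32,900 = $156,260.
Annual expense = $156,260 / 4 = $39,065.
End of year 1: book value $150,095.
Accumulated through year 1 = $189,160 − $150,095 = $39,065.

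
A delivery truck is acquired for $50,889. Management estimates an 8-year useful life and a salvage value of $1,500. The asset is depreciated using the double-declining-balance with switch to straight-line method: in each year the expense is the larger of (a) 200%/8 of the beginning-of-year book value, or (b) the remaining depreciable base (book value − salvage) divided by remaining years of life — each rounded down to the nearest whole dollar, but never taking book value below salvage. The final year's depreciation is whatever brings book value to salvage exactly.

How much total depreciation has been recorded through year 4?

$34,786

Depreciable base = $50,889 − $1,500 = $49,389.
Year 1: DB = ⌊$50,889 × 200%/8⌋ = $12,722; SL = ⌊$49,389/8⌋ = $6,173 → take DB $12,722. Book value $38,167.
Year 2: DB = ⌊$38,167 × 200%/8⌋ = $9,541; SL = ⌊$36,667/7⌋ = $5,238 → take DB $9,541. Book value $28,626.
Year 3: DB = ⌊$28,626 × 200%/8⌋ = $7,156; SL = ⌊$27,126/6⌋ = $4,521 → take DB $7,156. Book value $21,470.
Year 4: DB = ⌊$21,470 × 200%/8⌋ = $5,367; SL = ⌊$19,970/5⌋ = $3,994 → take DB $5,367. Book value $16,103.
Accumulated through year 4 = $50,889 − $16,103 = $34,786.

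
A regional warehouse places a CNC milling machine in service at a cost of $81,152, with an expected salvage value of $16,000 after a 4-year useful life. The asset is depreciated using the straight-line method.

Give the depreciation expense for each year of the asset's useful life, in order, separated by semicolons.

$16,288; $16,288; $16,288; $16,288

Depreciable base = $81,152 − $16,000 = $65,152.
Annual expense = $65,152 / 4 = $16,288.
End of year 1: book value $64,864.
End of year 2: book value $48,576.
End of year 3: book value $32,288.
End of year 4: book value $16,000.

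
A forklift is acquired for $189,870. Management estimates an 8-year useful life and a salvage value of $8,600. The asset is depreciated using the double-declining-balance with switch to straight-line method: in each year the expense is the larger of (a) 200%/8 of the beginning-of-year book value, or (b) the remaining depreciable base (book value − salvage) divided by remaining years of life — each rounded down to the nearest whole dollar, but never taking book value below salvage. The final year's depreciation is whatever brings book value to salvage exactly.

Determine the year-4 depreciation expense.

Depreciable base = $189,870 − $8,600 = $181,270.
Year 1: DB = ⌊$189,870 × 200%/8⌋ = $47,467; SL = ⌊$181,270/8⌋ = $22,658 → take DB $47,467. Book value $142,403.
Year 2: DB = ⌊$142,403 × 200%/8⌋ = $35,600; SL = ⌊$133,803/7⌋ = $19,114 → take DB $35,600. Book value $106,803.
Year 3: DB = ⌊$106,803 × 200%/8⌋ = $26,700; SL = ⌊$98,203/6⌋ = $16,367 → take DB $26,700. Book value $80,103.
Year 4: DB = ⌊$80,103 × 200%/8⌋ = $20,025; SL = ⌊$71,503/5⌋ = $14,300 → take DB $20,025. Book value $60,078.

$20,025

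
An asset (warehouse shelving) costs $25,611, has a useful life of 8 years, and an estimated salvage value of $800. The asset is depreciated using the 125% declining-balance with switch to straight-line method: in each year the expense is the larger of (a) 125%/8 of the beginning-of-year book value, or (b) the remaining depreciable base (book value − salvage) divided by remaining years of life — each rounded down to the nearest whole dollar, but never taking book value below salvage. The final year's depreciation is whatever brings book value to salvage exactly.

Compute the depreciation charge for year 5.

Depreciable base = $25,611 − $800 = $24,811.
Year 1: DB = ⌊$25,611 × 125%/8⌋ = $4,001; SL = ⌊$24,811/8⌋ = $3,101 → take DB $4,001. Book value $21,610.
Year 2: DB = ⌊$21,610 × 125%/8⌋ = $3,376; SL = ⌊$20,810/7⌋ = $2,972 → take DB $3,376. Book value $18,234.
Year 3: DB = ⌊$18,234 × 125%/8⌋ = $2,849; SL = ⌊$17,434/6⌋ = $2,905 → take SL $2,905. Book value $15,329.
Year 4: DB = ⌊$15,329 × 125%/8⌋ = $2,395; SL = ⌊$14,529/5⌋ = $2,905 → take SL $2,905. Book value $12,424.
Year 5: DB = ⌊$12,424 × 125%/8⌋ = $1,941; SL = ⌊$11,624/4⌋ = $2,906 → take SL $2,906. Book value $9,518.

$2,906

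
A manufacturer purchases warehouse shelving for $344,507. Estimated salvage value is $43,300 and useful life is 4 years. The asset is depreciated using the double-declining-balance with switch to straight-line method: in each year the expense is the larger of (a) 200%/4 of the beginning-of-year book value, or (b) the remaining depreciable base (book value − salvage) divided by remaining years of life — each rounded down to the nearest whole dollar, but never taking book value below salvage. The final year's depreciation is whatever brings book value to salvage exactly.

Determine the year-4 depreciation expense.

Depreciable base = $344,507 − $43,300 = $301,207.
Year 1: DB = ⌊$344,507 × 200%/4⌋ = $172,253; SL = ⌊$301,207/4⌋ = $75,301 → take DB $172,253. Book value $172,254.
Year 2: DB = ⌊$172,254 × 200%/4⌋ = $86,127; SL = ⌊$128,954/3⌋ = $42,984 → take DB $86,127. Book value $86,127.
Year 3: DB = ⌊$86,127 × 200%/4⌋ = $43,063; SL = ⌊$42,827/2⌋ = $21,413 → take DB $43,063, capped at $42,827. Book value $43,300.
Year 4 (final): $43,300 − $43,300 = $0. Book value $43,300.

$0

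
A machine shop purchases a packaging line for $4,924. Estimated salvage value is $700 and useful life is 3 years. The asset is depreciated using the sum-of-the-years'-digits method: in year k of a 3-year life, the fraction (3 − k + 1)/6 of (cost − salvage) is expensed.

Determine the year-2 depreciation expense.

Depreciable base = $4,924 − $700 = $4,224.
Sum of the years' digits = 3+2+1 = 6.
Year 1: $4,224 × 3/6 = $2,112. Book value $2,812.
Year 2: $4,224 × 2/6 = $1,408. Book value $1,404.

$1,408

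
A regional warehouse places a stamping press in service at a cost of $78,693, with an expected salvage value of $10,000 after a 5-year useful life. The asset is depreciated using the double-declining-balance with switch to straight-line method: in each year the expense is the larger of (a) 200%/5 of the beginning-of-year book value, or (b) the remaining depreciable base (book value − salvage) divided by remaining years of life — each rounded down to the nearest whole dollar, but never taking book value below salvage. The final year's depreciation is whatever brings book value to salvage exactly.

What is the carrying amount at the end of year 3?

Depreciable base = $78,693 − $10,000 = $68,693.
Year 1: DB = ⌊$78,693 × 200%/5⌋ = $31,477; SL = ⌊$68,693/5⌋ = $13,738 → take DB $31,477. Book value $47,216.
Year 2: DB = ⌊$47,216 × 200%/5⌋ = $18,886; SL = ⌊$37,216/4⌋ = $9,304 → take DB $18,886. Book value $28,330.
Year 3: DB = ⌊$28,330 × 200%/5⌋ = $11,332; SL = ⌊$18,330/3⌋ = $6,110 → take DB $11,332. Book value $16,998.

$16,998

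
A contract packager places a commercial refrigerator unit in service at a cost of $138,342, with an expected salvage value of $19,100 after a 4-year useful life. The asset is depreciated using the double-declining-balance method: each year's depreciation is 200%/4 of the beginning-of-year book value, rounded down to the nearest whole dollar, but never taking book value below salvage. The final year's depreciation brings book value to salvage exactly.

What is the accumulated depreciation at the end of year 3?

Depreciable base = $138,342 − $19,100 = $119,242.
Year 1: ⌊$138,342 × 200%/4⌋ = $69,171. Book value $69,171.
Year 2: ⌊$69,171 × 200%/4⌋ = $34,585. Book value $34,586.
Year 3: ⌊$34,586 × 200%/4⌋ = $17,293, capped at $15,486. Book value $19,100.
Accumulated through year 3 = $138,342 − $19,100 = $119,242.

$119,242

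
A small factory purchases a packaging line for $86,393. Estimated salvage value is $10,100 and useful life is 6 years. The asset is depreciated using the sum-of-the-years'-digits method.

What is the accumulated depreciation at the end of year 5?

$72,660

Depreciable base = $86,393 − $10,100 = $76,293.
Sum of the years' digits = 6+5+4+3+2+1 = 21.
Year 1: $76,293 × 6/21 = $21,798. Book value $64,595.
Year 2: $76,293 × 5/21 = $18,165. Book value $46,430.
Year 3: $76,293 × 4/21 = $14,532. Book value $31,898.
Year 4: $76,293 × 3/21 = $10,899. Book value $20,999.
Year 5: $76,293 × 2/21 = $7,266. Book value $13,733.
Accumulated through year 5 = $86,393 − $13,733 = $72,660.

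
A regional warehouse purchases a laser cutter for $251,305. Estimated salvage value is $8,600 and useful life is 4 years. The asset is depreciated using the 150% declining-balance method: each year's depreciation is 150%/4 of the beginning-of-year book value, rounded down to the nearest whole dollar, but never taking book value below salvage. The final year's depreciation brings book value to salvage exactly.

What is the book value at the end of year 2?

Depreciable base = $251,305 − $8,600 = $242,705.
Year 1: ⌊$251,305 × 150%/4⌋ = $94,239. Book value $157,066.
Year 2: ⌊$157,066 × 150%/4⌋ = $58,899. Book value $98,167.

$98,167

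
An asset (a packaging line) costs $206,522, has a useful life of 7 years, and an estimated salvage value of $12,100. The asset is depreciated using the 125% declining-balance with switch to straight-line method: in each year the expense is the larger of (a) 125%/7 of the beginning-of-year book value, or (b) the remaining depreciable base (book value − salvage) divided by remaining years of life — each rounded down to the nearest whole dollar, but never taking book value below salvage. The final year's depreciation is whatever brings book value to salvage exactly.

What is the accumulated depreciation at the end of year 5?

Depreciable base = $206,522 − $12,100 = $194,422.
Year 1: DB = ⌊$206,522 × 125%/7⌋ = $36,878; SL = ⌊$194,422/7⌋ = $27,774 → take DB $36,878. Book value $169,644.
Year 2: DB = ⌊$169,644 × 125%/7⌋ = $30,293; SL = ⌊$157,544/6⌋ = $26,257 → take DB $30,293. Book value $139,351.
Year 3: DB = ⌊$139,351 × 125%/7⌋ = $24,884; SL = ⌊$127,251/5⌋ = $25,450 → take SL $25,450. Book value $113,901.
Year 4: DB = ⌊$113,901 × 125%/7⌋ = $20,339; SL = ⌊$101,801/4⌋ = $25,450 → take SL $25,450. Book value $88,451.
Year 5: DB = ⌊$88,451 × 125%/7⌋ = $15,794; SL = ⌊$76,351/3⌋ = $25,450 → take SL $25,450. Book value $63,001.
Accumulated through year 5 = $206,522 − $63,001 = $143,521.

$143,521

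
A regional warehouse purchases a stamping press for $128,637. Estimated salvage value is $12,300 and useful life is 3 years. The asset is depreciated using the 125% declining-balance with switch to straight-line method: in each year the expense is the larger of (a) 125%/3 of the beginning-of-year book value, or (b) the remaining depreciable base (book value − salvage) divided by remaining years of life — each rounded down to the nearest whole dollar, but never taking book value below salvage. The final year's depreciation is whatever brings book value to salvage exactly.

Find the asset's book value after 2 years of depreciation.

$43,670

Depreciable base = $128,637 − $12,300 = $116,337.
Year 1: DB = ⌊$128,637 × 125%/3⌋ = $53,598; SL = ⌊$116,337/3⌋ = $38,779 → take DB $53,598. Book value $75,039.
Year 2: DB = ⌊$75,039 × 125%/3⌋ = $31,266; SL = ⌊$62,739/2⌋ = $31,369 → take SL $31,369. Book value $43,670.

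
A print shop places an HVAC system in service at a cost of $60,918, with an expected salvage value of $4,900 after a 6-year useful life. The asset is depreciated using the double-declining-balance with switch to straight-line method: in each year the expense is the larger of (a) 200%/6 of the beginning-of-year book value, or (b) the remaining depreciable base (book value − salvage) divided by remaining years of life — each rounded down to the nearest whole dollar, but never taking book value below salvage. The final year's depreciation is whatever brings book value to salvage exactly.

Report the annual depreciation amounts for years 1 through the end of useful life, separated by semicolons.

Depreciable base = $60,918 − $4,900 = $56,018.
Year 1: DB = ⌊$60,918 × 200%/6⌋ = $20,306; SL = ⌊$56,018/6⌋ = $9,336 → take DB $20,306. Book value $40,612.
Year 2: DB = ⌊$40,612 × 200%/6⌋ = $13,537; SL = ⌊$35,712/5⌋ = $7,142 → take DB $13,537. Book value $27,075.
Year 3: DB = ⌊$27,075 × 200%/6⌋ = $9,025; SL = ⌊$22,175/4⌋ = $5,543 → take DB $9,025. Book value $18,050.
Year 4: DB = ⌊$18,050 × 200%/6⌋ = $6,016; SL = ⌊$13,150/3⌋ = $4,383 → take DB $6,016. Book value $12,034.
Year 5: DB = ⌊$12,034 × 200%/6⌋ = $4,011; SL = ⌊$7,134/2⌋ = $3,567 → take DB $4,011. Book value $8,023.
Year 6 (final): $8,023 − $4,900 = $3,123. Book value $4,900.

$20,306; $13,537; $9,025; $6,016; $4,011; $3,123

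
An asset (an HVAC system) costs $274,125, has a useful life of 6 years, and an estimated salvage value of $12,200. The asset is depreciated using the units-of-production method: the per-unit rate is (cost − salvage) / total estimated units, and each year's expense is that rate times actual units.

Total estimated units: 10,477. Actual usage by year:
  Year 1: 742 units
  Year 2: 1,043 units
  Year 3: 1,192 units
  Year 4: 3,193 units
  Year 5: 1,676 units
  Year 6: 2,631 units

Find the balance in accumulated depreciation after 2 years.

$44,625

Depreciable base = $274,125 − $12,200 = $261,925.
Rate = $261,925 / 10,477 units = $25 per unit.
Year 1: 742 × $25 = $18,550. Book value $255,575.
Year 2: 1,043 × $25 = $26,075. Book value $229,500.
Accumulated through year 2 = $274,125 − $229,500 = $44,625.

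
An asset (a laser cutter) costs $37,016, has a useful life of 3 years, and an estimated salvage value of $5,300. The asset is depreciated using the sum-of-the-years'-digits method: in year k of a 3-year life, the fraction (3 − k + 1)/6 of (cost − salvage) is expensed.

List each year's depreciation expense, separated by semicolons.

$15,858; $10,572; $5,286

Depreciable base = $37,016 − $5,300 = $31,716.
Sum of the years' digits = 3+2+1 = 6.
Year 1: $31,716 × 3/6 = $15,858. Book value $21,158.
Year 2: $31,716 × 2/6 = $10,572. Book value $10,586.
Year 3: $31,716 × 1/6 = $5,286. Book value $5,300.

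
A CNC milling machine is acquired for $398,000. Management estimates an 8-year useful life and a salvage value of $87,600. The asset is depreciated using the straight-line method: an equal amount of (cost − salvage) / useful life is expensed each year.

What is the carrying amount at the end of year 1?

$359,200

Depreciable base = $398,000 − $87,600 = $310,400.
Annual expense = $310,400 / 8 = $38,800.
End of year 1: book value $359,200.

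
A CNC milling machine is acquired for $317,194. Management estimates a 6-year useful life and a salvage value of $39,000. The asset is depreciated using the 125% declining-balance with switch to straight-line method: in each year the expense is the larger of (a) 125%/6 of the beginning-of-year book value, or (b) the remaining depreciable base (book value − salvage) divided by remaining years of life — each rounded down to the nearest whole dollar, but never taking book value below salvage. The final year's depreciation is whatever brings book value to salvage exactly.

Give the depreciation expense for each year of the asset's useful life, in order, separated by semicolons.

Depreciable base = $317,194 − $39,000 = $278,194.
Year 1: DB = ⌊$317,194 × 125%/6⌋ = $66,082; SL = ⌊$278,194/6⌋ = $46,365 → take DB $66,082. Book value $251,112.
Year 2: DB = ⌊$251,112 × 125%/6⌋ = $52,315; SL = ⌊$212,112/5⌋ = $42,422 → take DB $52,315. Book value $198,797.
Year 3: DB = ⌊$198,797 × 125%/6⌋ = $41,416; SL = ⌊$159,797/4⌋ = $39,949 → take DB $41,416. Book value $157,381.
Year 4: DB = ⌊$157,381 × 125%/6⌋ = $32,787; SL = ⌊$118,381/3⌋ = $39,460 → take SL $39,460. Book value $117,921.
Year 5: DB = ⌊$117,921 × 125%/6⌋ = $24,566; SL = ⌊$78,921/2⌋ = $39,460 → take SL $39,460. Book value $78,461.
Year 6 (final): $78,461 − $39,000 = $39,461. Book value $39,000.

$66,082; $52,315; $41,416; $39,460; $39,460; $39,461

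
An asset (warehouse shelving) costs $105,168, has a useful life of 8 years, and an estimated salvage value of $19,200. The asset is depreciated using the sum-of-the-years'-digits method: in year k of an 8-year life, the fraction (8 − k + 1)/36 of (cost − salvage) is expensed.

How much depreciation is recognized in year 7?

$4,776

Depreciable base = $105,168 − $19,200 = $85,968.
Sum of the years' digits = 8+7+6+5+4+3+2+1 = 36.
Year 1: $85,968 × 8/36 = $19,104. Book value $86,064.
Year 2: $85,968 × 7/36 = $16,716. Book value $69,348.
Year 3: $85,968 × 6/36 = $14,328. Book value $55,020.
Year 4: $85,968 × 5/36 = $11,940. Book value $43,080.
Year 5: $85,968 × 4/36 = $9,552. Book value $33,528.
Year 6: $85,968 × 3/36 = $7,164. Book value $26,364.
Year 7: $85,968 × 2/36 = $4,776. Book value $21,588.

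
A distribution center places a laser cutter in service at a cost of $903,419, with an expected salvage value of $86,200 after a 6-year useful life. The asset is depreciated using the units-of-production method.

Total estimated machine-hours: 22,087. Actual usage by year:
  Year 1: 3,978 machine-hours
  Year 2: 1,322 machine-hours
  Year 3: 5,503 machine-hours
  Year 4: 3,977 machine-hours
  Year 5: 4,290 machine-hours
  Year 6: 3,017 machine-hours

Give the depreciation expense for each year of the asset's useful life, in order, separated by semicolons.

Depreciable base = $903,419 − $86,200 = $817,219.
Rate = $817,219 / 22,087 machine-hours = $37 per machine-hour.
Year 1: 3,978 × $37 = $147,186. Book value $756,233.
Year 2: 1,322 × $37 = $48,914. Book value $707,319.
Year 3: 5,503 × $37 = $203,611. Book value $503,708.
Year 4: 3,977 × $37 = $147,149. Book value $356,559.
Year 5: 4,290 × $37 = $158,730. Book value $197,829.
Year 6: 3,017 × $37 = $111,629. Book value $86,200.

$147,186; $48,914; $203,611; $147,149; $158,730; $111,629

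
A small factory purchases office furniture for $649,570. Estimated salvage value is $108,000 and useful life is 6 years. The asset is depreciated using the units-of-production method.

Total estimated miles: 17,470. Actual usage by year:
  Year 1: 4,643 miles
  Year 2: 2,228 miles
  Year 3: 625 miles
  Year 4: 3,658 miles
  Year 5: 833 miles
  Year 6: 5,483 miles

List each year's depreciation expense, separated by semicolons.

Depreciable base = $649,570 − $108,000 = $541,570.
Rate = $541,570 / 17,470 miles = $31 per mile.
Year 1: 4,643 × $31 = $143,933. Book value $505,637.
Year 2: 2,228 × $31 = $69,068. Book value $436,569.
Year 3: 625 × $31 = $19,375. Book value $417,194.
Year 4: 3,658 × $31 = $113,398. Book value $303,796.
Year 5: 833 × $31 = $25,823. Book value $277,973.
Year 6: 5,483 × $31 = $169,973. Book value $108,000.

$143,933; $69,068; $19,375; $113,398; $25,823; $169,973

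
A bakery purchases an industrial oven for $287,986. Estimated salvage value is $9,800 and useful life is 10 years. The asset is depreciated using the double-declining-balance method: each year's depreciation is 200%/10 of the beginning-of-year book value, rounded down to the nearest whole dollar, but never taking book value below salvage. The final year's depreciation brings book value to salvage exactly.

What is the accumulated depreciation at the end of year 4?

Depreciable base = $287,986 − $9,800 = $278,186.
Year 1: ⌊$287,986 × 200%/10⌋ = $57,597. Book value $230,389.
Year 2: ⌊$230,389 × 200%/10⌋ = $46,077. Book value $184,312.
Year 3: ⌊$184,312 × 200%/10⌋ = $36,862. Book value $147,450.
Year 4: ⌊$147,450 × 200%/10⌋ = $29,490. Book value $117,960.
Accumulated through year 4 = $287,986 − $117,960 = $170,026.

$170,026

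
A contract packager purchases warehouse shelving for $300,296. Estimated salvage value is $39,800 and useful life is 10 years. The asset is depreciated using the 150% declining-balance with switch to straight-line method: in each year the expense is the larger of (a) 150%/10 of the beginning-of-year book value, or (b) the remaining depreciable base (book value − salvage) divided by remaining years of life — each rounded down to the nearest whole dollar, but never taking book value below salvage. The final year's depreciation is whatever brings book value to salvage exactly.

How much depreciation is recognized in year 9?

$18,365

Depreciable base = $300,296 − $39,800 = $260,496.
Year 1: DB = ⌊$300,296 × 150%/10⌋ = $45,044; SL = ⌊$260,496/10⌋ = $26,049 → take DB $45,044. Book value $255,252.
Year 2: DB = ⌊$255,252 × 150%/10⌋ = $38,287; SL = ⌊$215,452/9⌋ = $23,939 → take DB $38,287. Book value $216,965.
Year 3: DB = ⌊$216,965 × 150%/10⌋ = $32,544; SL = ⌊$177,165/8⌋ = $22,145 → take DB $32,544. Book value $184,421.
Year 4: DB = ⌊$184,421 × 150%/10⌋ = $27,663; SL = ⌊$144,621/7⌋ = $20,660 → take DB $27,663. Book value $156,758.
Year 5: DB = ⌊$156,758 × 150%/10⌋ = $23,513; SL = ⌊$116,958/6⌋ = $19,493 → take DB $23,513. Book value $133,245.
Year 6: DB = ⌊$133,245 × 150%/10⌋ = $19,986; SL = ⌊$93,445/5⌋ = $18,689 → take DB $19,986. Book value $113,259.
Year 7: DB = ⌊$113,259 × 150%/10⌋ = $16,988; SL = ⌊$73,459/4⌋ = $18,364 → take SL $18,364. Book value $94,895.
Year 8: DB = ⌊$94,895 × 150%/10⌋ = $14,234; SL = ⌊$55,095/3⌋ = $18,365 → take SL $18,365. Book value $76,530.
Year 9: DB = ⌊$76,530 × 150%/10⌋ = $11,479; SL = ⌊$36,730/2⌋ = $18,365 → take SL $18,365. Book value $58,165.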